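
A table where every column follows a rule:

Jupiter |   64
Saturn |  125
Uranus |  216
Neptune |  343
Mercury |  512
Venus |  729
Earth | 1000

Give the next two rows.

Planet: runs through the planets Mercury→Neptune; Jupiter, Saturn, Uranus, Neptune, Mercury, Venus, Earth → Mars → Jupiter.
Second component — perfect cubes: 4³, 5³, 6³, …: 64, 125, 216, 343, 512, 729, 1000 → 1331 → 1728.
Putting the parts together: Mars  1331 and then Jupiter  1728.

Mars  1331; Jupiter  1728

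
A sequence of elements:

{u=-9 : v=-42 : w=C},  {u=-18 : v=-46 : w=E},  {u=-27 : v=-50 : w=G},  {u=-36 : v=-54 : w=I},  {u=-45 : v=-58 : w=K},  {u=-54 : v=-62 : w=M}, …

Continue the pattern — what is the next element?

U: −9 each step, so -9, -18, -27, -36, -45, -54 → -63.
V: -42, -46, -50, -54, -58, -62 → -66 (−4 each step).
W: C, E, G, I, K, M → O (letters move forward 2 places in the alphabet).
Putting it together: {u=-63 : v=-66 : w=O}.

{u=-63 : v=-66 : w=O}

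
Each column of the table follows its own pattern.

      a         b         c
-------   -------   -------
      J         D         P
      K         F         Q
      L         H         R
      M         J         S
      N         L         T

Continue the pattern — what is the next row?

For the column a, letters move forward 1 place in the alphabet: J, K, L, M, N → O.
Column b: letters move forward 2 places in the alphabet; D, F, H, J, L → N.
Column c: letters move forward 1 place in the alphabet, so P, Q, R, S, T → U.
Putting it together: O  N  U.

O  N  U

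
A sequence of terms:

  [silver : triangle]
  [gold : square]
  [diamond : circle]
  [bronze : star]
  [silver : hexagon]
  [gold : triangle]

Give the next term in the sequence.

[diamond : square]

Rank: repeats silver → gold → diamond → bronze; silver, gold, diamond, bronze, silver, gold → diamond.
Shape: triangle, square, circle, star, hexagon, triangle → square (repeats triangle → square → circle → star → hexagon).
Combining the parts gives [diamond : square].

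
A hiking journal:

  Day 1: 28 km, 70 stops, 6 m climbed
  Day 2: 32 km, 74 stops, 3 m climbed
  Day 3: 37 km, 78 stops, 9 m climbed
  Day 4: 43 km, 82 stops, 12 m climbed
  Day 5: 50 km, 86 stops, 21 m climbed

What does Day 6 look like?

58 km, 90 stops, 33 m climbed

Km — differences are 4, 5, 6, … (increasing by 1 each time): 28, 32, 37, 43, 50 → 58.
Stops: 70, 74, 78, 82, 86 → 90 (+4 each step).
M climbed: each term is the sum of the two before it, so 6, 3, 9, 12, 21 → 33.
So the next record is 58 km, 90 stops, 33 m climbed.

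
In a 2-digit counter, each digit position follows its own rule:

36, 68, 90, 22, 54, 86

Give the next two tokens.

For the first digit, +3 each step, mod 10: 3, 6, 9, 2, 5, 8 → 1 → 4.
Second digit goes 6, 8, 0, 2, 4, 6 → 8 → 0 (+2 each step, mod 10).
Putting the parts together: 18 and then 40.

18 then 40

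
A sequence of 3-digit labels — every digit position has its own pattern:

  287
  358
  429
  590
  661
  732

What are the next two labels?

For the first digit, +1 each step, mod 10: 2, 3, 4, 5, 6, 7 → 8 → 9.
Second digit: −3 each step, mod 10, so 8, 5, 2, 9, 6, 3 → 0 → 7.
For the third digit, +1 each step, mod 10: 7, 8, 9, 0, 1, 2 → 3 → 4.
So the next two labels are 803 and 974.

803, 974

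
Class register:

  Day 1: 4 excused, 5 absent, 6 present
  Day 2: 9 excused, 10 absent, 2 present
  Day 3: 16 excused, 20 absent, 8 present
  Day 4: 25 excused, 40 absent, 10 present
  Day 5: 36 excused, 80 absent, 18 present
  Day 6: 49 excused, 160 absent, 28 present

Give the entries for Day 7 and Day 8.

Excused: perfect squares: 2², 3², 4², …; 4, 9, 16, 25, 36, 49 → 64 → 81.
Absent — ×2 each step: 5, 10, 20, 40, 80, 160 → 320 → 640.
Present goes 6, 2, 8, 10, 18, 28 → 46 → 74 (each term is the sum of the two before it).
So the next two lines are 64 excused, 320 absent, 46 present and 81 excused, 640 absent, 74 present.

64 excused, 320 absent, 46 present; 81 excused, 640 absent, 74 present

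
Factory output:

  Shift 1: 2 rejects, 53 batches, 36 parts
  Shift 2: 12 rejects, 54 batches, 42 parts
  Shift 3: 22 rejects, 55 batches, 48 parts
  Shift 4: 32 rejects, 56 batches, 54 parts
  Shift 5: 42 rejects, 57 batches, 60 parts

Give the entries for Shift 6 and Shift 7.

For the rejects, +10 each step: 2, 12, 22, 32, 42 → 52 → 62.
Batches goes 53, 54, 55, 56, 57 → 58 → 59 (+1 each step).
For the parts, +6 each step: 36, 42, 48, 54, 60 → 66 → 72.
So the next two records are 52 rejects, 58 batches, 66 parts and 62 rejects, 59 batches, 72 parts.

52 rejects, 58 batches, 66 parts; 62 rejects, 59 batches, 72 parts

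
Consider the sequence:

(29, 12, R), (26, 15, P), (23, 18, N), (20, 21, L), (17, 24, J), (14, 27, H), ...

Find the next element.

(11, 30, F)

First coordinate: −3 each step; 29, 26, 23, 20, 17, 14 → 11.
Second coordinate: 12, 15, 18, 21, 24, 27 → 30 (together with the first coordinate always sums to 41).
Letter — letters move back 2 places in the alphabet: R, P, N, L, J, H → F.
So the next element is (11, 30, F).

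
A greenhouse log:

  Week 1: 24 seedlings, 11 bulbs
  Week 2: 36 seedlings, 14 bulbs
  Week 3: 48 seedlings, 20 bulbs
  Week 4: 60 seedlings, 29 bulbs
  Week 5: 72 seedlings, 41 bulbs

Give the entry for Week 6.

84 seedlings, 56 bulbs

Seedlings goes 24, 36, 48, 60, 72 → 84 (+12 each step).
For the bulbs, differences are 3, 6, 9, … (increasing by 3 each time): 11, 14, 20, 29, 41 → 56.
Combining the parts gives 84 seedlings, 56 bulbs.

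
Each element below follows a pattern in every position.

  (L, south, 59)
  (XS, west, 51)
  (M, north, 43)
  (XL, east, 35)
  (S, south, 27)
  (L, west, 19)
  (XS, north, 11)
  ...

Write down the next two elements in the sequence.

Size — repeats L → XS → M → XL → S: L, XS, M, XL, S, L, XS → M → XL.
Direction: repeats south → west → north → east, so south, west, north, east, south, west, north → east → south.
For the third part, −8 each step: 59, 51, 43, 35, 27, 19, 11 → 3 → -5.
So the next two elements are (M, east, 3) and (XL, south, -5).

(M, east, 3), (XL, south, -5)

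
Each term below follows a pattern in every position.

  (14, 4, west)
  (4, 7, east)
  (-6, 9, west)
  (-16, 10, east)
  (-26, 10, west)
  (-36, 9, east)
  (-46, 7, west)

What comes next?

(-56, 4, east)

First component: −10 each step, so 14, 4, -6, -16, -26, -36, -46 → -56.
Second component goes 4, 7, 9, 10, 10, 9, 7 → 4 (differences are 3, 2, 1, … (decreasing by 1 each time)).
Direction: west, east, west, east, west, east, west → east (alternates west ↔ east).
Putting it together: (-56, 4, east).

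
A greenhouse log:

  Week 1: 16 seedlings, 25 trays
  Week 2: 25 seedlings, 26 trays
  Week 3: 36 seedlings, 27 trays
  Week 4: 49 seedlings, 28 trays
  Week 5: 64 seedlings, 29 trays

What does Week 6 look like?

Seedlings: 16, 25, 36, 49, 64 → 81 (perfect squares: 4², 5², 6², …).
Trays: +1 each step; 25, 26, 27, 28, 29 → 30.
Combining the parts gives 81 seedlings, 30 trays.

81 seedlings, 30 trays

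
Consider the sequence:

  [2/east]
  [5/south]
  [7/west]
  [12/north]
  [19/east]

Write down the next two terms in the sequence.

[31/south], [50/west]

First coordinate goes 2, 5, 7, 12, 19 → 31 → 50 (each term is the sum of the two before it).
For the direction, repeats east → south → west → north: east, south, west, north, east → south → west.
Putting the parts together: [31/south] and then [50/west].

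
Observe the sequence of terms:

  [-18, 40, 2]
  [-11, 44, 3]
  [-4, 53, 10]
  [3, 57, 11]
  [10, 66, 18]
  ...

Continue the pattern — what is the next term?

First entry: +7 each step, so -18, -11, -4, 3, 10 → 17.
Second entry: 40, 44, 53, 57, 66 → 70 (alternating steps +4, +9, +4, +9, …).
Third entry: alternating steps +1, +7, +1, +7, …; 2, 3, 10, 11, 18 → 19.
Combining the parts gives [17, 70, 19].

[17, 70, 19]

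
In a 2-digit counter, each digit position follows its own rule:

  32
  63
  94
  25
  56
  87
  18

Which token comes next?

For the first digit, +3 each step, mod 10: 3, 6, 9, 2, 5, 8, 1 → 4.
Second digit: 2, 3, 4, 5, 6, 7, 8 → 9 (+1 each step, mod 10).
Putting it together: 49.

49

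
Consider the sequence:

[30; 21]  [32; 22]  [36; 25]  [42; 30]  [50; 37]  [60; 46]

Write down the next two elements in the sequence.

[72; 57], [86; 70]

First slot — differences are 2, 4, 6, … (increasing by 2 each time): 30, 32, 36, 42, 50, 60 → 72 → 86.
Second slot — differences are 1, 3, 5, … (increasing by 2 each time): 21, 22, 25, 30, 37, 46 → 57 → 70.
So the next two elements are [72; 57] and [86; 70].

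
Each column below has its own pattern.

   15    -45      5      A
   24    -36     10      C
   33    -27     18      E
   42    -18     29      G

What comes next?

51  -9  43  I

First component: +9 each step; 15, 24, 33, 42 → 51.
Second component: -45, -36, -27, -18 → -9 (+9 each step).
Third component: 5, 10, 18, 29 → 43 (differences are 5, 8, 11, … (increasing by 3 each time)).
Letter: letters move forward 2 places in the alphabet, so A, C, E, G → I.
Putting it together: 51  -9  43  I.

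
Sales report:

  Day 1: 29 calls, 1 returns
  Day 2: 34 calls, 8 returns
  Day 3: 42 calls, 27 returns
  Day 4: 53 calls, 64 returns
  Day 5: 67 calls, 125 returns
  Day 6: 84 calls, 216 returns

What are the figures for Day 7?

Calls: differences are 5, 8, 11, … (increasing by 3 each time); 29, 34, 42, 53, 67, 84 → 104.
Returns — perfect cubes: 1³, 2³, 3³, …: 1, 8, 27, 64, 125, 216 → 343.
Putting it together: 104 calls, 343 returns.

104 calls, 343 returns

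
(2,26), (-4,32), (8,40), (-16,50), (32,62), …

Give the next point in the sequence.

(-64,76)

For the first coordinate, ×(-2) each step: 2, -4, 8, -16, 32 → -64.
Second coordinate — differences are 6, 8, 10, … (increasing by 2 each time): 26, 32, 40, 50, 62 → 76.
So the next point is (-64,76).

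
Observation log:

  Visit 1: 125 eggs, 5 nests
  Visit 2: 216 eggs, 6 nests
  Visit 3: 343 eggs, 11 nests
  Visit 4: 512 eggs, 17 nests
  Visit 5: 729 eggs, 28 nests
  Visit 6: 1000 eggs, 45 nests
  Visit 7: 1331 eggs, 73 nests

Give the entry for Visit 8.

Eggs: 125, 216, 343, 512, 729, 1000, 1331 → 1728 (perfect cubes: 5³, 6³, 7³, …).
Nests: each term is the sum of the two before it; 5, 6, 11, 17, 28, 45, 73 → 118.
Putting it together: 1728 eggs, 118 nests.

1728 eggs, 118 nests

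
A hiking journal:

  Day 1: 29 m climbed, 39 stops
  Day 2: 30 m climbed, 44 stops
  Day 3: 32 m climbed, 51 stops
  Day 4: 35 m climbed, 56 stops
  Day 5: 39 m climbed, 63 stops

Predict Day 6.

M climbed: differences are 1, 2, 3, … (increasing by 1 each time); 29, 30, 32, 35, 39 → 44.
Stops: alternating steps +5, +7, +5, +7, …; 39, 44, 51, 56, 63 → 68.
Putting it together: 44 m climbed, 68 stops.

44 m climbed, 68 stops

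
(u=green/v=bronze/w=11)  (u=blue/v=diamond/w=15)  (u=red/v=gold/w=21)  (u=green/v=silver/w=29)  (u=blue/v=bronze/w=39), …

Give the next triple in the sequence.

U: repeats green → blue → red; green, blue, red, green, blue → red.
V — repeats bronze → diamond → gold → silver: bronze, diamond, gold, silver, bronze → diamond.
W goes 11, 15, 21, 29, 39 → 51 (differences are 4, 6, 8, … (increasing by 2 each time)).
Combining the parts gives (u=red/v=diamond/w=51).

(u=red/v=diamond/w=51)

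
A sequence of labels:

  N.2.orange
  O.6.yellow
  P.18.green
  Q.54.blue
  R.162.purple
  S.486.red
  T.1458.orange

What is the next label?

U.4374.yellow

Letter: N, O, P, Q, R, S, T → U (letters move forward 1 place in the alphabet).
Second component: 2, 6, 18, 54, 162, 486, 1458 → 4374 (×3 each step).
Colour: orange, yellow, green, blue, purple, red, orange → yellow (repeats orange → yellow → green → blue → purple → red).
So the next label is U.4374.yellow.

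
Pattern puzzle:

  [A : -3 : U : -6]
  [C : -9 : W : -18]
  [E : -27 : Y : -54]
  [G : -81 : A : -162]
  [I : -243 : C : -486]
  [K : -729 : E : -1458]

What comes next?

First letter goes A, C, E, G, I, K → M (letters move forward 2 places in the alphabet).
Second value — ×3 each step: -3, -9, -27, -81, -243, -729 → -2187.
Second letter goes U, W, Y, A, C, E → G (letters move forward 2 places in the alphabet, wrapping Z→A).
Fourth value: -6, -18, -54, -162, -486, -1458 → -4374 (always 2 × the second value).
So the next tuple is [M : -2187 : G : -4374].

[M : -2187 : G : -4374]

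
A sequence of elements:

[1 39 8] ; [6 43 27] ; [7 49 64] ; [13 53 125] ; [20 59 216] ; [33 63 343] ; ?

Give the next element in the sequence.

[53 69 512]

First part: each term is the sum of the two before it, so 1, 6, 7, 13, 20, 33 → 53.
Second part: 39, 43, 49, 53, 59, 63 → 69 (alternating steps +4, +6, +4, +6, …).
Third part goes 8, 27, 64, 125, 216, 343 → 512 (perfect cubes: 2³, 3³, 4³, …).
Putting it together: [53 69 512].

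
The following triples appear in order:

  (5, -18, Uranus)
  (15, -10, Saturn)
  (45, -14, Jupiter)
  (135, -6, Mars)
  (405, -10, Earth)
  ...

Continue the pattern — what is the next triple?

(1215, -2, Venus)

First slot: ×3 each step; 5, 15, 45, 135, 405 → 1215.
For the second slot, alternating steps +8, −4, +8, −4, …: -18, -10, -14, -6, -10 → -2.
Planet goes Uranus, Saturn, Jupiter, Mars, Earth → Venus (runs backward through the planets Mercury→Neptune).
So the next triple is (1215, -2, Venus).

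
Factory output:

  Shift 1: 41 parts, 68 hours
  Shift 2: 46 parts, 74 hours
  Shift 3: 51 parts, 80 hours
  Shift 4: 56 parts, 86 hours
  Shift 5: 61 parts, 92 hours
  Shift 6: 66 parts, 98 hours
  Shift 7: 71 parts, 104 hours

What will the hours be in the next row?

For the hours, +6 each step: 68, 74, 80, 86, 92, 98, 104 → 110.

110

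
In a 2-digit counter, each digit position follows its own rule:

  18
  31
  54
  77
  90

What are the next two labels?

13 then 36

First digit goes 1, 3, 5, 7, 9 → 1 → 3 (+2 each step, mod 10).
Second digit: +3 each step, mod 10, so 8, 1, 4, 7, 0 → 3 → 6.
So the next two labels are 13 and 36.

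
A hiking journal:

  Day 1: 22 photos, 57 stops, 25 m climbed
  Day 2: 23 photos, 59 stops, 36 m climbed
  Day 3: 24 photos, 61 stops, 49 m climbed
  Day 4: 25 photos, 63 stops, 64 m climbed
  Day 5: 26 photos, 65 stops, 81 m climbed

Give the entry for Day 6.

Photos: 22, 23, 24, 25, 26 → 27 (+1 each step).
For the stops, +2 each step: 57, 59, 61, 63, 65 → 67.
M climbed — perfect squares: 5², 6², 7², …: 25, 36, 49, 64, 81 → 100.
Combining the parts gives 27 photos, 67 stops, 100 m climbed.

27 photos, 67 stops, 100 m climbed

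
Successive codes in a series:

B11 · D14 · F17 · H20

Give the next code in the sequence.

For the letter, letters move forward 2 places in the alphabet: B, D, F, H → J.
Second component: +3 each step; 11, 14, 17, 20 → 23.
Putting it together: J23.

J23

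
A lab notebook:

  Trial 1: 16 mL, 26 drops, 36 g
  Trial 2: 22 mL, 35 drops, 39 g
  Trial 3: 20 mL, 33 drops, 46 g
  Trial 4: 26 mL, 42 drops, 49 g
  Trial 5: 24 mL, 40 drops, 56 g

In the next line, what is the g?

G: 36, 39, 46, 49, 56 → 59 (alternating steps +3, +7, +3, +7, …).

59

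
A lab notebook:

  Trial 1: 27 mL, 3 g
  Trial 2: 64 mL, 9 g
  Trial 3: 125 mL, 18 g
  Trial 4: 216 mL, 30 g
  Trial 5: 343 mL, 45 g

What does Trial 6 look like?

ML — perfect cubes: 3³, 4³, 5³, …: 27, 64, 125, 216, 343 → 512.
For the g, differences are 6, 9, 12, … (increasing by 3 each time): 3, 9, 18, 30, 45 → 63.
Combining the parts gives 512 mL, 63 g.

512 mL, 63 g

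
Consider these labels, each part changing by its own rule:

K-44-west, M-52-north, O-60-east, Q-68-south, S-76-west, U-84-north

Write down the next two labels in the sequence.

Letter: letters move forward 2 places in the alphabet; K, M, O, Q, S, U → W → Y.
Second component goes 44, 52, 60, 68, 76, 84 → 92 → 100 (+8 each step).
Direction: west, north, east, south, west, north → east → south (repeats west → north → east → south).
So the next two labels are W-92-east and Y-100-south.

W-92-east, Y-100-south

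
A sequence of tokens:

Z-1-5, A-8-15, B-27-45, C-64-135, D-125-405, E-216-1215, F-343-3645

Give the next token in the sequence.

G-512-10935

Letter: letters move forward 1 place in the alphabet, wrapping Z→A; Z, A, B, C, D, E, F → G.
Second component goes 1, 8, 27, 64, 125, 216, 343 → 512 (perfect cubes: 1³, 2³, 3³, …).
Third component — ×3 each step: 5, 15, 45, 135, 405, 1215, 3645 → 10935.
So the next token is G-512-10935.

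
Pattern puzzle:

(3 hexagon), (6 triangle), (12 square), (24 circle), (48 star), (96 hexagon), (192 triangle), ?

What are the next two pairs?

First entry — ×2 each step: 3, 6, 12, 24, 48, 96, 192 → 384 → 768.
Shape — repeats hexagon → triangle → square → circle → star: hexagon, triangle, square, circle, star, hexagon, triangle → square → circle.
So the next two pairs are (384 square) and (768 circle).

(384 square), (768 circle)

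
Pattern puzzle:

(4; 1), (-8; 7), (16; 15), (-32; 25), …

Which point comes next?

(64; 37)

First coordinate goes 4, -8, 16, -32 → 64 (×(-2) each step).
Second coordinate goes 1, 7, 15, 25 → 37 (differences are 6, 8, 10, … (increasing by 2 each time)).
Putting it together: (64; 37).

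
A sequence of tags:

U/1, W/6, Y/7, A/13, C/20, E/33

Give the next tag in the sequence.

G/53

Letter — letters move forward 2 places in the alphabet, wrapping Z→A: U, W, Y, A, C, E → G.
Second component: each term is the sum of the two before it; 1, 6, 7, 13, 20, 33 → 53.
So the next tag is G/53.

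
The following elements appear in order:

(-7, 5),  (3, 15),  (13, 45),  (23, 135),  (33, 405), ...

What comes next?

(43, 1215)

For the first part, +10 each step: -7, 3, 13, 23, 33 → 43.
Second part: ×3 each step; 5, 15, 45, 135, 405 → 1215.
Putting it together: (43, 1215).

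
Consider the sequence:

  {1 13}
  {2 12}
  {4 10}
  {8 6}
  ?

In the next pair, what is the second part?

For the first part, ×2 each step: 1, 2, 4, 8 → 16.
Second part: 13, 12, 10, 6 → -2 (together with the first part always sums to 14).

-2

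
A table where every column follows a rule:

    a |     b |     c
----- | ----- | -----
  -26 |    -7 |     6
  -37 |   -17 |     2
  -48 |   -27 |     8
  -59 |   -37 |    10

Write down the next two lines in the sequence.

Column a: −11 each step, so -26, -37, -48, -59 → -70 → -81.
Column b: −10 each step; -7, -17, -27, -37 → -47 → -57.
Column c: each term is the sum of the two before it; 6, 2, 8, 10 → 18 → 28.
So the next two lines are -70  -47  18 and -81  -57  28.

-70  -47  18; -81  -57  28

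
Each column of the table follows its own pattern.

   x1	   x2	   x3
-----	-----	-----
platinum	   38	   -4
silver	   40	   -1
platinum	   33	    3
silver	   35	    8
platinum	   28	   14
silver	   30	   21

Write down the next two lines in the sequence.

Column x1 goes platinum, silver, platinum, silver, platinum, silver → platinum → silver (alternates platinum ↔ silver).
Column x2: alternating steps +2, −7, +2, −7, …; 38, 40, 33, 35, 28, 30 → 23 → 25.
Column x3 goes -4, -1, 3, 8, 14, 21 → 29 → 38 (differences are 3, 4, 5, … (increasing by 1 each time)).
So the next two lines are platinum  23  29 and silver  25  38.

platinum  23  29; silver  25  38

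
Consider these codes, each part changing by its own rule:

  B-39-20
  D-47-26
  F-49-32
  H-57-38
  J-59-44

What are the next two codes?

L-67-50, N-69-56

Letter — letters move forward 2 places in the alphabet: B, D, F, H, J → L → N.
Second component goes 39, 47, 49, 57, 59 → 67 → 69 (alternating steps +8, +2, +8, +2, …).
Third component: +6 each step; 20, 26, 32, 38, 44 → 50 → 56.
Putting the parts together: L-67-50 and then N-69-56.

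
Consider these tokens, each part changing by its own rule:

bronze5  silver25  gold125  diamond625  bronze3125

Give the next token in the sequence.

Rank — repeats bronze → silver → gold → diamond: bronze, silver, gold, diamond, bronze → silver.
Second component goes 5, 25, 125, 625, 3125 → 15625 (×5 each step).
Combining the parts gives silver15625.

silver15625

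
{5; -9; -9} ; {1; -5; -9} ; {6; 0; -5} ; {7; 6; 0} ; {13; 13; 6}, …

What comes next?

First component goes 5, 1, 6, 7, 13 → 20 (each term is the sum of the two before it).
Second component — differences are 4, 5, 6, … (increasing by 1 each time): -9, -5, 0, 6, 13 → 21.
For the third component, always the previous value of the second component: -9, -9, -5, 0, 6 → 13.
Putting it together: {20; 21; 13}.

{20; 21; 13}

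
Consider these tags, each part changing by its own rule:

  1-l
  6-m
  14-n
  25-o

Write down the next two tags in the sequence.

First component — differences are 5, 8, 11, … (increasing by 3 each time): 1, 6, 14, 25 → 39 → 56.
Letter: letters move forward 1 place in the alphabet, so l, m, n, o → p → q.
So the next two tags are 39-p and 56-q.

39-p, 56-q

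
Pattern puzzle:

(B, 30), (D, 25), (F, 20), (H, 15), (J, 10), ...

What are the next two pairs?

(L, 5), (N, 0)

Letter: letters move forward 2 places in the alphabet, so B, D, F, H, J → L → N.
Second slot — −5 each step: 30, 25, 20, 15, 10 → 5 → 0.
So the next two pairs are (L, 5) and (N, 0).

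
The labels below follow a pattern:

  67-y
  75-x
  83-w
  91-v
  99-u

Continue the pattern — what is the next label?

First component: 67, 75, 83, 91, 99 → 107 (+8 each step).
For the letter, letters move back 1 place in the alphabet: y, x, w, v, u → t.
Putting it together: 107-t.

107-t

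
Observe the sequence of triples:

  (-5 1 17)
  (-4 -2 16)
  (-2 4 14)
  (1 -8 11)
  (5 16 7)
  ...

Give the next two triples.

First entry: differences are 1, 2, 3, … (increasing by 1 each time); -5, -4, -2, 1, 5 → 10 → 16.
For the second entry, ×(-2) each step: 1, -2, 4, -8, 16 → -32 → 64.
For the third entry, together with the first entry always sums to 12: 17, 16, 14, 11, 7 → 2 → -4.
So the next two triples are (10 -32 2) and (16 64 -4).

(10 -32 2), (16 64 -4)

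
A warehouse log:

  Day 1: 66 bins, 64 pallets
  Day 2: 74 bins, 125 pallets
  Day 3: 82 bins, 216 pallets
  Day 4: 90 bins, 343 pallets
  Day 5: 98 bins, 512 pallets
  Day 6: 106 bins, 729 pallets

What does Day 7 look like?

114 bins, 1000 pallets

Bins: +8 each step, so 66, 74, 82, 90, 98, 106 → 114.
Pallets goes 64, 125, 216, 343, 512, 729 → 1000 (perfect cubes: 4³, 5³, 6³, …).
So the next row is 114 bins, 1000 pallets.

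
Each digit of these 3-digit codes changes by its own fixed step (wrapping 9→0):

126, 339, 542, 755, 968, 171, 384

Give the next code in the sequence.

597

First digit: 1, 3, 5, 7, 9, 1, 3 → 5 (+2 each step, mod 10).
Second digit: 2, 3, 4, 5, 6, 7, 8 → 9 (+1 each step, mod 10).
Third digit: 6, 9, 2, 5, 8, 1, 4 → 7 (+3 each step, mod 10).
Putting it together: 597.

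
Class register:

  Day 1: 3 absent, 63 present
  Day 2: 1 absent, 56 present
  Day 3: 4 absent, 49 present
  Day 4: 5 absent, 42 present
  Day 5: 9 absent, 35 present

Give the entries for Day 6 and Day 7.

Absent — each term is the sum of the two before it: 3, 1, 4, 5, 9 → 14 → 23.
Present: −7 each step; 63, 56, 49, 42, 35 → 28 → 21.
Putting the parts together: 14 absent, 28 present and then 23 absent, 21 present.

14 absent, 28 present; 23 absent, 21 present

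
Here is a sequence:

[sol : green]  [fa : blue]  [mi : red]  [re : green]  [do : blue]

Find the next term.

Note goes sol, fa, mi, re, do → ti (runs backward through the solfège scale do→ti).
For the colour, repeats green → blue → red: green, blue, red, green, blue → red.
Combining the parts gives [ti : red].

[ti : red]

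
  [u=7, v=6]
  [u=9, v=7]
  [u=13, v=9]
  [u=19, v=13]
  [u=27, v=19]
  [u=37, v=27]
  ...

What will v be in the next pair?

37

U: differences are 2, 4, 6, … (increasing by 2 each time), so 7, 9, 13, 19, 27, 37 → 49.
For the v, always the previous value of the u: 6, 7, 9, 13, 19, 27 → 37.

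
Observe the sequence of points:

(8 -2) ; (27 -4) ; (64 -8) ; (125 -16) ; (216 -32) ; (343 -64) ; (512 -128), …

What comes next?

First value — perfect cubes: 2³, 3³, 4³, …: 8, 27, 64, 125, 216, 343, 512 → 729.
Second value — ×2 each step: -2, -4, -8, -16, -32, -64, -128 → -256.
Putting it together: (729 -256).

(729 -256)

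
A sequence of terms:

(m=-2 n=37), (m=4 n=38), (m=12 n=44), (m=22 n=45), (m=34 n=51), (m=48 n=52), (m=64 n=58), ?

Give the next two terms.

M: -2, 4, 12, 22, 34, 48, 64 → 82 → 102 (differences are 6, 8, 10, … (increasing by 2 each time)).
N: alternating steps +1, +6, +1, +6, …, so 37, 38, 44, 45, 51, 52, 58 → 59 → 65.
Putting the parts together: (m=82 n=59) and then (m=102 n=65).

(m=82 n=59), (m=102 n=65)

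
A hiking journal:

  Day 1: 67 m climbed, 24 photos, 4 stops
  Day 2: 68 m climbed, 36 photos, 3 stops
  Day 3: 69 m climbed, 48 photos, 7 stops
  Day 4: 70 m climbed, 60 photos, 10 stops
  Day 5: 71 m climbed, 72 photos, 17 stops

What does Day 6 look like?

72 m climbed, 84 photos, 27 stops

M climbed — +1 each step: 67, 68, 69, 70, 71 → 72.
Photos: +12 each step; 24, 36, 48, 60, 72 → 84.
For the stops, each term is the sum of the two before it: 4, 3, 7, 10, 17 → 27.
Putting it together: 72 m climbed, 84 photos, 27 stops.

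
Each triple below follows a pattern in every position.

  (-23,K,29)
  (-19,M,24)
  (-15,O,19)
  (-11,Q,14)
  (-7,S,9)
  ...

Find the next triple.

First slot — +4 each step: -23, -19, -15, -11, -7 → -3.
For the letter, letters move forward 2 places in the alphabet: K, M, O, Q, S → U.
Third slot: 29, 24, 19, 14, 9 → 4 (−5 each step).
Putting it together: (-3,U,4).

(-3,U,4)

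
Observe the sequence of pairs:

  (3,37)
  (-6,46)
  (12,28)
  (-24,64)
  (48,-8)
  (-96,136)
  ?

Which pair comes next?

(192,-152)

First slot: 3, -6, 12, -24, 48, -96 → 192 (×(-2) each step).
Second slot: together with the first slot always sums to 40, so 37, 46, 28, 64, -8, 136 → -152.
So the next pair is (192,-152).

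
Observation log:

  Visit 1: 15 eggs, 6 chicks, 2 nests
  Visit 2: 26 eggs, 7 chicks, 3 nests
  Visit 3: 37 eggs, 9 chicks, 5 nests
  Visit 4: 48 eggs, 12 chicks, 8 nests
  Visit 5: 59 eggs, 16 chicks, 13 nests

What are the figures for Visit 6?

For the eggs, +11 each step: 15, 26, 37, 48, 59 → 70.
Chicks: 6, 7, 9, 12, 16 → 21 (differences are 1, 2, 3, … (increasing by 1 each time)).
Nests: each term is the sum of the two before it; 2, 3, 5, 8, 13 → 21.
So the next line is 70 eggs, 21 chicks, 21 nests.

70 eggs, 21 chicks, 21 nests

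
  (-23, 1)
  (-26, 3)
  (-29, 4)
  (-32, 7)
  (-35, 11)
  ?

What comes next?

First part: −3 each step; -23, -26, -29, -32, -35 → -38.
Second part — each term is the sum of the two before it: 1, 3, 4, 7, 11 → 18.
Combining the parts gives (-38, 18).

(-38, 18)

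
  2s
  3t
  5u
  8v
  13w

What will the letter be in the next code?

First component goes 2, 3, 5, 8, 13 → 21 (each term is the sum of the two before it).
For the letter, letters move forward 1 place in the alphabet: s, t, u, v, w → x.

x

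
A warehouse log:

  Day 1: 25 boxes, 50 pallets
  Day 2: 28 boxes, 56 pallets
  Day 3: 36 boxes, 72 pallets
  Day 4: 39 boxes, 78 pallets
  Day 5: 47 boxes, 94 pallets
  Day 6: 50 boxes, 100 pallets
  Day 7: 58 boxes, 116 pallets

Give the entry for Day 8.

61 boxes, 122 pallets

Boxes: 25, 28, 36, 39, 47, 50, 58 → 61 (alternating steps +3, +8, +3, +8, …).
Pallets: 50, 56, 72, 78, 94, 100, 116 → 122 (always 2 × the boxes).
Combining the parts gives 61 boxes, 122 pallets.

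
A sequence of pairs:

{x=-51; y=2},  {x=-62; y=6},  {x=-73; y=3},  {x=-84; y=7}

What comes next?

{x=-95; y=4}

X: -51, -62, -73, -84 → -95 (−11 each step).
Y goes 2, 6, 3, 7 → 4 (alternating steps +4, −3, +4, −3, …).
Putting it together: {x=-95; y=4}.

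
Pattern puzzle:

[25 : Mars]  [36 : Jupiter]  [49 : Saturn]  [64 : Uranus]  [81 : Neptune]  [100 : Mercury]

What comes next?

First entry: 25, 36, 49, 64, 81, 100 → 121 (perfect squares: 5², 6², 7², …).
For the planet, runs through the planets Mercury→Neptune: Mars, Jupiter, Saturn, Uranus, Neptune, Mercury → Venus.
So the next element is [121 : Venus].

[121 : Venus]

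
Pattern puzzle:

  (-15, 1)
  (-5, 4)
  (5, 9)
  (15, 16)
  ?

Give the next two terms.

(25, 25), (35, 36)

First part: -15, -5, 5, 15 → 25 → 35 (+10 each step).
Second part: perfect squares: 1², 2², 3², …; 1, 4, 9, 16 → 25 → 36.
So the next two terms are (25, 25) and (35, 36).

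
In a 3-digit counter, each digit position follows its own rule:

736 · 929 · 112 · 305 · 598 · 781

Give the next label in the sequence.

974

First digit goes 7, 9, 1, 3, 5, 7 → 9 (+2 each step, mod 10).
For the second digit, −1 each step, mod 10: 3, 2, 1, 0, 9, 8 → 7.
For the third digit, +3 each step, mod 10: 6, 9, 2, 5, 8, 1 → 4.
Putting it together: 974.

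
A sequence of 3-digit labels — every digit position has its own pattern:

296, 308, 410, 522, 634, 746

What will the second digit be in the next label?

5

For the second digit, +1 each step, mod 10: 9, 0, 1, 2, 3, 4 → 5.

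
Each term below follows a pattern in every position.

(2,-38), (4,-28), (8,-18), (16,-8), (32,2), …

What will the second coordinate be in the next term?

Second coordinate: +10 each step, so -38, -28, -18, -8, 2 → 12.

12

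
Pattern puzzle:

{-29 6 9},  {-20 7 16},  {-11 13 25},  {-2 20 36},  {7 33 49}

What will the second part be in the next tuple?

Second part: each term is the sum of the two before it, so 6, 7, 13, 20, 33 → 53.

53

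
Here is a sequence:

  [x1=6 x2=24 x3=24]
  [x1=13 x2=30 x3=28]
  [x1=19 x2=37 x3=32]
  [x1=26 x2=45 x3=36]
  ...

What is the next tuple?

[x1=32 x2=54 x3=40]

For the x1, alternating steps +7, +6, +7, +6, …: 6, 13, 19, 26 → 32.
For the x2, differences are 6, 7, 8, … (increasing by 1 each time): 24, 30, 37, 45 → 54.
For the x3, +4 each step: 24, 28, 32, 36 → 40.
So the next tuple is [x1=32 x2=54 x3=40].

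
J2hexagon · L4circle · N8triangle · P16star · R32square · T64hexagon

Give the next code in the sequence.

V128circle

Letter: letters move forward 2 places in the alphabet; J, L, N, P, R, T → V.
Second component goes 2, 4, 8, 16, 32, 64 → 128 (×2 each step).
For the shape, repeats hexagon → circle → triangle → star → square: hexagon, circle, triangle, star, square, hexagon → circle.
Putting it together: V128circle.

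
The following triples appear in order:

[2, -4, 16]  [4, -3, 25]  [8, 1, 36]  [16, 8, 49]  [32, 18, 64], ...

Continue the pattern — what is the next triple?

[64, 31, 81]

First component — ×2 each step: 2, 4, 8, 16, 32 → 64.
For the second component, differences are 1, 4, 7, … (increasing by 3 each time): -4, -3, 1, 8, 18 → 31.
Third component — perfect squares: 4², 5², 6², …: 16, 25, 36, 49, 64 → 81.
So the next triple is [64, 31, 81].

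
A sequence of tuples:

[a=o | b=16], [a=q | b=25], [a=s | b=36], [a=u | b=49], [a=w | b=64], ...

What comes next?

For the a, letters move forward 2 places in the alphabet: o, q, s, u, w → y.
B goes 16, 25, 36, 49, 64 → 81 (perfect squares: 4², 5², 6², …).
Combining the parts gives [a=y | b=81].

[a=y | b=81]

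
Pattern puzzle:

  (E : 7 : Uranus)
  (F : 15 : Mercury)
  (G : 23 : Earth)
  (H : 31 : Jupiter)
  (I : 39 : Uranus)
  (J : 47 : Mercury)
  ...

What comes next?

For the letter, letters move forward 1 place in the alphabet: E, F, G, H, I, J → K.
Second part — +8 each step: 7, 15, 23, 31, 39, 47 → 55.
Planet: repeats Uranus → Mercury → Earth → Jupiter, so Uranus, Mercury, Earth, Jupiter, Uranus, Mercury → Earth.
Combining the parts gives (K : 55 : Earth).

(K : 55 : Earth)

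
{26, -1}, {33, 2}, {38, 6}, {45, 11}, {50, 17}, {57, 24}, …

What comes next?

{62, 32}

First coordinate: alternating steps +7, +5, +7, +5, …; 26, 33, 38, 45, 50, 57 → 62.
Second coordinate: -1, 2, 6, 11, 17, 24 → 32 (differences are 3, 4, 5, … (increasing by 1 each time)).
Combining the parts gives {62, 32}.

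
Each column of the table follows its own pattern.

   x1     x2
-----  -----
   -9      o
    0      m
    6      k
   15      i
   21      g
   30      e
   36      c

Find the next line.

45  a

Column x1: alternating steps +9, +6, +9, +6, …, so -9, 0, 6, 15, 21, 30, 36 → 45.
Column x2 goes o, m, k, i, g, e, c → a (letters move back 2 places in the alphabet).
Combining the parts gives 45  a.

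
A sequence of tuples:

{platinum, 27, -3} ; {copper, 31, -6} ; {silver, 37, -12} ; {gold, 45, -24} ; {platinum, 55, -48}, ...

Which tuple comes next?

{copper, 67, -96}

Metal: repeats platinum → copper → silver → gold; platinum, copper, silver, gold, platinum → copper.
Second slot — differences are 4, 6, 8, … (increasing by 2 each time): 27, 31, 37, 45, 55 → 67.
Third slot: ×2 each step; -3, -6, -12, -24, -48 → -96.
Putting it together: {copper, 67, -96}.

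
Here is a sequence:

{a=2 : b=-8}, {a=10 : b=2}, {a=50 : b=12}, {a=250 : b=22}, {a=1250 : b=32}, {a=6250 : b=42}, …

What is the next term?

For the a, ×5 each step: 2, 10, 50, 250, 1250, 6250 → 31250.
B: +10 each step; -8, 2, 12, 22, 32, 42 → 52.
Combining the parts gives {a=31250 : b=52}.

{a=31250 : b=52}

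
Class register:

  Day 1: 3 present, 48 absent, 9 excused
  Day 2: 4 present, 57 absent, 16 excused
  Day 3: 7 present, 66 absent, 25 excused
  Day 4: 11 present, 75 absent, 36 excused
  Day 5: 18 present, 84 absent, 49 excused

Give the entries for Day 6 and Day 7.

Present: each term is the sum of the two before it; 3, 4, 7, 11, 18 → 29 → 47.
Absent: +9 each step, so 48, 57, 66, 75, 84 → 93 → 102.
For the excused, perfect squares: 3², 4², 5², …: 9, 16, 25, 36, 49 → 64 → 81.
Putting the parts together: 29 present, 93 absent, 64 excused and then 47 present, 102 absent, 81 excused.

29 present, 93 absent, 64 excused; 47 present, 102 absent, 81 excused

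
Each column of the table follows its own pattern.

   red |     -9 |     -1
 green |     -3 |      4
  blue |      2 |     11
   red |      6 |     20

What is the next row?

Colour: red, green, blue, red → green (repeats red → green → blue).
Second component: differences are 6, 5, 4, … (decreasing by 1 each time); -9, -3, 2, 6 → 9.
Third component: -1, 4, 11, 20 → 31 (differences are 5, 7, 9, … (increasing by 2 each time)).
So the next row is green  9  31.

green  9  31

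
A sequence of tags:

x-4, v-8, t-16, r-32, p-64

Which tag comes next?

n-128

Letter goes x, v, t, r, p → n (letters move back 2 places in the alphabet).
Second component: ×2 each step, so 4, 8, 16, 32, 64 → 128.
So the next tag is n-128.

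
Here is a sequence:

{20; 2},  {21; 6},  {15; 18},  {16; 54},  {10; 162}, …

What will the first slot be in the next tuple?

11

First slot goes 20, 21, 15, 16, 10 → 11 (alternating steps +1, −6, +1, −6, …).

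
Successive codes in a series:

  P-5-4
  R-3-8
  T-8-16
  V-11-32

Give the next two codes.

X-19-64, Z-30-128

Letter: letters move forward 2 places in the alphabet, so P, R, T, V → X → Z.
For the second component, each term is the sum of the two before it: 5, 3, 8, 11 → 19 → 30.
Third component — ×2 each step: 4, 8, 16, 32 → 64 → 128.
Putting the parts together: X-19-64 and then Z-30-128.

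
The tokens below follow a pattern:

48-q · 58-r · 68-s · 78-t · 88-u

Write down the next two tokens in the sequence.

98-v then 108-w

First component: 48, 58, 68, 78, 88 → 98 → 108 (+10 each step).
Letter: q, r, s, t, u → v → w (letters move forward 1 place in the alphabet).
Putting the parts together: 98-v and then 108-w.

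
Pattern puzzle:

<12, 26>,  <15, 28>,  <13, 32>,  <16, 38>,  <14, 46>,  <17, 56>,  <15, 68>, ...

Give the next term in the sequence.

<18, 82>

First slot: alternating steps +3, −2, +3, −2, …, so 12, 15, 13, 16, 14, 17, 15 → 18.
For the second slot, differences are 2, 4, 6, … (increasing by 2 each time): 26, 28, 32, 38, 46, 56, 68 → 82.
Putting it together: <18, 82>.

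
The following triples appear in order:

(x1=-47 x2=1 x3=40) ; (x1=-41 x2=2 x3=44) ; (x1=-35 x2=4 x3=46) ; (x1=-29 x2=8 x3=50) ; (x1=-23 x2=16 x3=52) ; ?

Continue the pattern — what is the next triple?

(x1=-17 x2=32 x3=56)

For the x1, +6 each step: -47, -41, -35, -29, -23 → -17.
X2 — ×2 each step: 1, 2, 4, 8, 16 → 32.
For the x3, alternating steps +4, +2, +4, +2, …: 40, 44, 46, 50, 52 → 56.
Combining the parts gives (x1=-17 x2=32 x3=56).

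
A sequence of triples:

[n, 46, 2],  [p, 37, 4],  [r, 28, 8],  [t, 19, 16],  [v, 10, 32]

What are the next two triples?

Letter — letters move forward 2 places in the alphabet: n, p, r, t, v → x → z.
Second part: −9 each step; 46, 37, 28, 19, 10 → 1 → -8.
Third part — ×2 each step: 2, 4, 8, 16, 32 → 64 → 128.
Putting the parts together: [x, 1, 64] and then [z, -8, 128].

[x, 1, 64], [z, -8, 128]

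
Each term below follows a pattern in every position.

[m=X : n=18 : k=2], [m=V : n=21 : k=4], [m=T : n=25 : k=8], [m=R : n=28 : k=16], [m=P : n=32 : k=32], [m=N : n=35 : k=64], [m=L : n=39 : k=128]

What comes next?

[m=J : n=42 : k=256]

M goes X, V, T, R, P, N, L → J (letters move back 2 places in the alphabet).
N: alternating steps +3, +4, +3, +4, …, so 18, 21, 25, 28, 32, 35, 39 → 42.
K: ×2 each step; 2, 4, 8, 16, 32, 64, 128 → 256.
So the next term is [m=J : n=42 : k=256].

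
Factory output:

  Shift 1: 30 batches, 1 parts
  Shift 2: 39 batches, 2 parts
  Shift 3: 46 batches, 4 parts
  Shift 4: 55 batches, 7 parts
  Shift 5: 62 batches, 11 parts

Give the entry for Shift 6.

Batches — alternating steps +9, +7, +9, +7, …: 30, 39, 46, 55, 62 → 71.
For the parts, differences are 1, 2, 3, … (increasing by 1 each time): 1, 2, 4, 7, 11 → 16.
So the next line is 71 batches, 16 parts.

71 batches, 16 parts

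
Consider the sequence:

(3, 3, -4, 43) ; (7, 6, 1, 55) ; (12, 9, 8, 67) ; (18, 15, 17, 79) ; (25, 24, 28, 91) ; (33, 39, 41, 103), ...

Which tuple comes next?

(42, 63, 56, 115)

First part: 3, 7, 12, 18, 25, 33 → 42 (differences are 4, 5, 6, … (increasing by 1 each time)).
Second part goes 3, 6, 9, 15, 24, 39 → 63 (each term is the sum of the two before it).
Third part goes -4, 1, 8, 17, 28, 41 → 56 (differences are 5, 7, 9, … (increasing by 2 each time)).
Fourth part: 43, 55, 67, 79, 91, 103 → 115 (+12 each step).
Combining the parts gives (42, 63, 56, 115).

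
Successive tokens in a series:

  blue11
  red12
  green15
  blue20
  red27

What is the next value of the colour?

green

Colour: repeats blue → red → green; blue, red, green, blue, red → green.
Second component: differences are 1, 3, 5, … (increasing by 2 each time), so 11, 12, 15, 20, 27 → 36.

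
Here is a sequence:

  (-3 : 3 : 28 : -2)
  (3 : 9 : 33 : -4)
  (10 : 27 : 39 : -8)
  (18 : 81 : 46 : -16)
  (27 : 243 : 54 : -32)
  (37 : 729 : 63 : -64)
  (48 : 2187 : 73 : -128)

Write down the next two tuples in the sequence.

(60 : 6561 : 84 : -256), (73 : 19683 : 96 : -512)

First entry: differences are 6, 7, 8, … (increasing by 1 each time), so -3, 3, 10, 18, 27, 37, 48 → 60 → 73.
Second entry: 3, 9, 27, 81, 243, 729, 2187 → 6561 → 19683 (×3 each step).
Third entry: 28, 33, 39, 46, 54, 63, 73 → 84 → 96 (differences are 5, 6, 7, … (increasing by 1 each time)).
Fourth entry goes -2, -4, -8, -16, -32, -64, -128 → -256 → -512 (×2 each step).
So the next two tuples are (60 : 6561 : 84 : -256) and (73 : 19683 : 96 : -512).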